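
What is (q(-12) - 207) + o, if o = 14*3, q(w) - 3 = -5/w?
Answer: -1939/12 ≈ -161.58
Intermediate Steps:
q(w) = 3 - 5/w
o = 42
(q(-12) - 207) + o = ((3 - 5/(-12)) - 207) + 42 = ((3 - 5*(-1/12)) - 207) + 42 = ((3 + 5/12) - 207) + 42 = (41/12 - 207) + 42 = -2443/12 + 42 = -1939/12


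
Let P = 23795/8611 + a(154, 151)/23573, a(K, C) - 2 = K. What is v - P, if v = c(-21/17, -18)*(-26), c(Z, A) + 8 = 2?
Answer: 31103725217/202987103 ≈ 153.23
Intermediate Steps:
a(K, C) = 2 + K
c(Z, A) = -6 (c(Z, A) = -8 + 2 = -6)
P = 562262851/202987103 (P = 23795/8611 + (2 + 154)/23573 = 23795*(1/8611) + 156*(1/23573) = 23795/8611 + 156/23573 = 562262851/202987103 ≈ 2.7699)
v = 156 (v = -6*(-26) = 156)
v - P = 156 - 1*562262851/202987103 = 156 - 562262851/202987103 = 31103725217/202987103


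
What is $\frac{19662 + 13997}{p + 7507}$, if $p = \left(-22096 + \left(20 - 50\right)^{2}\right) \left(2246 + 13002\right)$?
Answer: $- \frac{33659}{323189101} \approx -0.00010415$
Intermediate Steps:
$p = -323196608$ ($p = \left(-22096 + \left(-30\right)^{2}\right) 15248 = \left(-22096 + 900\right) 15248 = \left(-21196\right) 15248 = -323196608$)
$\frac{19662 + 13997}{p + 7507} = \frac{19662 + 13997}{-323196608 + 7507} = \frac{33659}{-323189101} = 33659 \left(- \frac{1}{323189101}\right) = - \frac{33659}{323189101}$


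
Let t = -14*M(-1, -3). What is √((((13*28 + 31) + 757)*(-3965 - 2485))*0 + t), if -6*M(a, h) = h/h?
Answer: √21/3 ≈ 1.5275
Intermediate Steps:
M(a, h) = -⅙ (M(a, h) = -h/(6*h) = -⅙*1 = -⅙)
t = 7/3 (t = -14*(-⅙) = 7/3 ≈ 2.3333)
√((((13*28 + 31) + 757)*(-3965 - 2485))*0 + t) = √((((13*28 + 31) + 757)*(-3965 - 2485))*0 + 7/3) = √((((364 + 31) + 757)*(-6450))*0 + 7/3) = √(((395 + 757)*(-6450))*0 + 7/3) = √((1152*(-6450))*0 + 7/3) = √(-7430400*0 + 7/3) = √(0 + 7/3) = √(7/3) = √21/3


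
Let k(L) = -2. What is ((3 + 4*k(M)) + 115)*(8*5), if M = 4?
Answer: 4400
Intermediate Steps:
((3 + 4*k(M)) + 115)*(8*5) = ((3 + 4*(-2)) + 115)*(8*5) = ((3 - 8) + 115)*40 = (-5 + 115)*40 = 110*40 = 4400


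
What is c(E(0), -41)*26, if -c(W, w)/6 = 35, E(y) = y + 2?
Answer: -5460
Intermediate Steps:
E(y) = 2 + y
c(W, w) = -210 (c(W, w) = -6*35 = -210)
c(E(0), -41)*26 = -210*26 = -5460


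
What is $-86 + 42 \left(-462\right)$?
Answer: $-19490$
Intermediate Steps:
$-86 + 42 \left(-462\right) = -86 - 19404 = -19490$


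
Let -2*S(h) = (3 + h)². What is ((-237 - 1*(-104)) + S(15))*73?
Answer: -21535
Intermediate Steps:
S(h) = -(3 + h)²/2
((-237 - 1*(-104)) + S(15))*73 = ((-237 - 1*(-104)) - (3 + 15)²/2)*73 = ((-237 + 104) - ½*18²)*73 = (-133 - ½*324)*73 = (-133 - 162)*73 = -295*73 = -21535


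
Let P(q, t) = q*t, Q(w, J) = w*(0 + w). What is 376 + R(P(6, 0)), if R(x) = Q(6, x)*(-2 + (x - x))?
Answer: 304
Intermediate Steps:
Q(w, J) = w² (Q(w, J) = w*w = w²)
R(x) = -72 (R(x) = 6²*(-2 + (x - x)) = 36*(-2 + 0) = 36*(-2) = -72)
376 + R(P(6, 0)) = 376 - 72 = 304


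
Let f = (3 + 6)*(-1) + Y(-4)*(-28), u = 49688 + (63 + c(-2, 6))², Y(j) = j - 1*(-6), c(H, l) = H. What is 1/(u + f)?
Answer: 1/53344 ≈ 1.8746e-5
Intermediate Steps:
Y(j) = 6 + j (Y(j) = j + 6 = 6 + j)
u = 53409 (u = 49688 + (63 - 2)² = 49688 + 61² = 49688 + 3721 = 53409)
f = -65 (f = (3 + 6)*(-1) + (6 - 4)*(-28) = 9*(-1) + 2*(-28) = -9 - 56 = -65)
1/(u + f) = 1/(53409 - 65) = 1/53344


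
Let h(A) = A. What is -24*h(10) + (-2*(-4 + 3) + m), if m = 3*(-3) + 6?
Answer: -241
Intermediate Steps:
m = -3 (m = -9 + 6 = -3)
-24*h(10) + (-2*(-4 + 3) + m) = -24*10 + (-2*(-4 + 3) - 3) = -240 + (-2*(-1) - 3) = -240 + (2 - 3) = -240 - 1 = -241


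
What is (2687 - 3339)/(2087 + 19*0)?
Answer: -652/2087 ≈ -0.31241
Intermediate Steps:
(2687 - 3339)/(2087 + 19*0) = -652/(2087 + 0) = -652/2087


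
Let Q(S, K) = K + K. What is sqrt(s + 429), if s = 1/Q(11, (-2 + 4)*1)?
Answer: sqrt(1717)/2 ≈ 20.718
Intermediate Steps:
Q(S, K) = 2*K
s = 1/4 (s = 1/(2*((-2 + 4)*1)) = 1/(2*(2*1)) = 1/(2*2) = 1/4 ≈ 0.25000)
sqrt(s + 429) = sqrt(1/4 + 429) = sqrt(1717/4) = sqrt(1717)/2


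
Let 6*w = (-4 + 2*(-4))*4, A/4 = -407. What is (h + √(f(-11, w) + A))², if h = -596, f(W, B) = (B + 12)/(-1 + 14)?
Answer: 4596648/13 - 54832*I*√130/13 ≈ 3.5359e+5 - 48091.0*I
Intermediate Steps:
A = -1628 (A = 4*(-407) = -1628)
w = -8 (w = ((-4 + 2*(-4))*4)/6 = ((-4 - 8)*4)/6 = (-12*4)/6 = (⅙)*(-48) = -8)
f(W, B) = 12/13 + B/13 (f(W, B) = (12 + B)/13 = (12 + B)*(1/13) = 12/13 + B/13)
(h + √(f(-11, w) + A))² = (-596 + √((12/13 + (1/13)*(-8)) - 1628))² = (-596 + √((12/13 - 8/13) - 1628))² = (-596 + √(4/13 - 1628))² = (-596 + √(-21160/13))² = (-596 + 46*I*√130/13)²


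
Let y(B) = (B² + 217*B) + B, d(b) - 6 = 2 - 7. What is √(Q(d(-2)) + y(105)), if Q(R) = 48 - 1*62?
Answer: √33901 ≈ 184.12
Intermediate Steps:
d(b) = 1 (d(b) = 6 + (2 - 7) = 6 - 5 = 1)
Q(R) = -14 (Q(R) = 48 - 62 = -14)
y(B) = B² + 218*B
√(Q(d(-2)) + y(105)) = √(-14 + 105*(218 + 105)) = √(-14 + 105*323) = √(-14 + 33915) = √33901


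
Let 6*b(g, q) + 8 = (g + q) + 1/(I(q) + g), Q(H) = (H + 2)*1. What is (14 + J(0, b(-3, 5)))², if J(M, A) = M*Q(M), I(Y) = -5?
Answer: 196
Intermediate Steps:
Q(H) = 2 + H (Q(H) = (2 + H)*1 = 2 + H)
b(g, q) = -4/3 + g/6 + q/6 + 1/(6*(-5 + g)) (b(g, q) = -4/3 + ((g + q) + 1/(-5 + g))/6 = -4/3 + (g + q + 1/(-5 + g))/6 = -4/3 + (g/6 + q/6 + 1/(6*(-5 + g))) = -4/3 + g/6 + q/6 + 1/(6*(-5 + g)))
J(M, A) = M*(2 + M)
(14 + J(0, b(-3, 5)))² = (14 + 0*(2 + 0))² = (14 + 0*2)² = (14 + 0)² = 14² = 196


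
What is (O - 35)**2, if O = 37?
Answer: 4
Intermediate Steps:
(O - 35)**2 = (37 - 35)**2 = 2**2 = 4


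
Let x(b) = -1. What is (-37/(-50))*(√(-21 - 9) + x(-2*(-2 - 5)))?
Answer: -37/50 + 37*I*√30/50 ≈ -0.74 + 4.0531*I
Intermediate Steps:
(-37/(-50))*(√(-21 - 9) + x(-2*(-2 - 5))) = (-37/(-50))*(√(-21 - 9) - 1) = (-37*(-1/50))*(√(-30) - 1) = 37*(I*√30 - 1)/50 = 37*(-1 + I*√30)/50 = -37/50 + 37*I*√30/50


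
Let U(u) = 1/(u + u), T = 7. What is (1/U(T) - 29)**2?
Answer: 225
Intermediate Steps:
U(u) = 1/(2*u)
(1/U(T) - 29)**2 = (1/((1/2)/7) - 29)**2 = (1/((1/2)*(1/7)) - 29)**2 = (1/(1/14) - 29)**2 = (14 - 29)**2 = (-15)**2 = 225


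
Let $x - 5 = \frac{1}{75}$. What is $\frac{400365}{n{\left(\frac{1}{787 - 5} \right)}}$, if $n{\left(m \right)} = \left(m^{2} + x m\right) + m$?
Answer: $\frac{18362460469500}{352757} \approx 5.2054 \cdot 10^{7}$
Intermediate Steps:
$x = \frac{376}{75}$ ($x = 5 + \frac{1}{75} = \frac{376}{75} \approx 5.0133$)
$n{\left(m \right)} = m^{2} + \frac{451 m}{75}$ ($n{\left(m \right)} = \left(m^{2} + \frac{376 m}{75}\right) + m = m^{2} + \frac{451 m}{75}$)
$\frac{400365}{n{\left(\frac{1}{787 - 5} \right)}} = \frac{400365}{\frac{1}{75} \frac{1}{787 - 5} \left(451 + \frac{75}{787 - 5}\right)} = \frac{400365}{\frac{1}{75} \cdot \frac{1}{782} \left(451 + \frac{75}{782}\right)} = \frac{400365}{\frac{1}{75} \cdot \frac{1}{782} \cdot \frac{352757}{782}} = \frac{400365}{\frac{352757}{45864300}} = 400365 \cdot \frac{45864300}{352757} = \frac{18362460469500}{352757}$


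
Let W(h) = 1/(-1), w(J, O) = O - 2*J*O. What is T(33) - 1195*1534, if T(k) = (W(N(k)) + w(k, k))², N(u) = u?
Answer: 2772186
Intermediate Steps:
w(J, O) = O - 2*J*O
W(h) = -1
T(k) = (-1 + k*(1 - 2*k))²
T(33) - 1195*1534 = (1 + 33*(-1 + 2*33))² - 1195*1534 = (1 + 33*(-1 + 66))² - 1833130 = (1 + 33*65)² - 1833130 = (1 + 2145)² - 1833130 = 2146² - 1833130 = 4605316 - 1833130 = 2772186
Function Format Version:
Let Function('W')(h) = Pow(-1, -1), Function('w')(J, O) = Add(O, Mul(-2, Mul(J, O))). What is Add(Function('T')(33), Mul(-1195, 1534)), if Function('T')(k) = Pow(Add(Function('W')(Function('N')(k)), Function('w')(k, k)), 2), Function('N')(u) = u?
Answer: 2772186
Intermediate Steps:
Function('w')(J, O) = Add(O, Mul(-2, J, O))
Function('W')(h) = -1
Function('T')(k) = Pow(Add(-1, Mul(k, Add(1, Mul(-2, k)))), 2)
Add(Function('T')(33), Mul(-1195, 1534)) = Add(Pow(Add(1, Mul(33, Add(-1, Mul(2, 33)))), 2), Mul(-1195, 1534)) = Add(Pow(Add(1, Mul(33, Add(-1, 66))), 2), -1833130) = Add(Pow(Add(1, Mul(33, 65)), 2), -1833130) = Add(Pow(Add(1, 2145), 2), -1833130) = Add(Pow(2146, 2), -1833130) = Add(4605316, -1833130) = 2772186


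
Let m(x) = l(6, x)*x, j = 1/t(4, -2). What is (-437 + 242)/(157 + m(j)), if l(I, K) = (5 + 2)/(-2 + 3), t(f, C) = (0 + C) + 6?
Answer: -156/127 ≈ -1.2283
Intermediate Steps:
t(f, C) = 6 + C (t(f, C) = C + 6 = 6 + C)
l(I, K) = 7 (l(I, K) = 7/1 = 7*1 = 7)
j = 1/4 (j = 1/(6 - 2) = 1/4 ≈ 0.25000)
m(x) = 7*x
(-437 + 242)/(157 + m(j)) = (-437 + 242)/(157 + 7*(1/4)) = -195/(157 + 7/4) = -195/635/4 = -195*4/635 = -156/127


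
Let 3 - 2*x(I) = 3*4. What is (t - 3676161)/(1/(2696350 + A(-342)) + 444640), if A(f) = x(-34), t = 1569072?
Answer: -11362879886499/2397806126242 ≈ -4.7389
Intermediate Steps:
x(I) = -9/2 (x(I) = 3/2 - 3*4/2 = 3/2 - 1/2*12 = 3/2 - 6 = -9/2)
A(f) = -9/2
(t - 3676161)/(1/(2696350 + A(-342)) + 444640) = (1569072 - 3676161)/(1/(2696350 - 9/2) + 444640) = -2107089/(1/(5392691/2) + 444640) = -2107089/(2/5392691 + 444640) = -2107089/2397806126242/5392691 = -2107089*5392691/2397806126242 = -11362879886499/2397806126242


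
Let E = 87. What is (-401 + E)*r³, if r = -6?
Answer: 67824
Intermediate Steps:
(-401 + E)*r³ = (-401 + 87)*(-6)³ = -314*(-216) = 67824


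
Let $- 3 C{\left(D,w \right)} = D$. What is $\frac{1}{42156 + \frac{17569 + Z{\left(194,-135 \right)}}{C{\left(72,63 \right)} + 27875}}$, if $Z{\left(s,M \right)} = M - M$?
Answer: $\frac{27851}{1174104325} \approx 2.3721 \cdot 10^{-5}$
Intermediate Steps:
$C{\left(D,w \right)} = - \frac{D}{3}$
$Z{\left(s,M \right)} = 0$
$\frac{1}{42156 + \frac{17569 + Z{\left(194,-135 \right)}}{C{\left(72,63 \right)} + 27875}} = \frac{1}{42156 + \frac{17569 + 0}{\left(- \frac{1}{3}\right) 72 + 27875}} = \frac{1}{42156 + \frac{17569}{-24 + 27875}} = \frac{1}{42156 + \frac{17569}{27851}} = \frac{1}{\frac{1174104325}{27851}} = \frac{27851}{1174104325}$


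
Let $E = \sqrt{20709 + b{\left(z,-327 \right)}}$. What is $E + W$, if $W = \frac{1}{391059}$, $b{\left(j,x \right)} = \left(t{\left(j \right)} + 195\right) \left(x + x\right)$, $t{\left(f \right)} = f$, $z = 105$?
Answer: $\frac{1}{391059} + 3 i \sqrt{19499} \approx 2.5572 \cdot 10^{-6} + 418.92 i$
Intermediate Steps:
$b{\left(j,x \right)} = 2 x \left(195 + j\right)$ ($b{\left(j,x \right)} = \left(j + 195\right) \left(x + x\right) = \left(195 + j\right) 2 x = 2 x \left(195 + j\right)$)
$W = \frac{1}{391059} \approx 2.5572 \cdot 10^{-6}$
$E = 3 i \sqrt{19499}$ ($E = \sqrt{20709 + 2 \left(-327\right) \left(195 + 105\right)} = \sqrt{20709 + 2 \left(-327\right) 300} = \sqrt{20709 - 196200} = \sqrt{-175491} = 3 i \sqrt{19499} \approx 418.92 i$)
$E + W = 3 i \sqrt{19499} + \frac{1}{391059} = \frac{1}{391059} + 3 i \sqrt{19499}$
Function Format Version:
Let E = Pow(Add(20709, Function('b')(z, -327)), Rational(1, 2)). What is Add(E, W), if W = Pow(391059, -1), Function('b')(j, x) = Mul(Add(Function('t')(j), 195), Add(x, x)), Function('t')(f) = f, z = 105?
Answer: Add(Rational(1, 391059), Mul(3, I, Pow(19499, Rational(1, 2)))) ≈ Add(2.5572e-6, Mul(418.92, I))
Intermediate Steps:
Function('b')(j, x) = Mul(2, x, Add(195, j)) (Function('b')(j, x) = Mul(Add(j, 195), Add(x, x)) = Mul(Add(195, j), Mul(2, x)) = Mul(2, x, Add(195, j)))
W = Rational(1, 391059) ≈ 2.5572e-6
E = Mul(3, I, Pow(19499, Rational(1, 2))) (E = Pow(Add(20709, Mul(2, -327, Add(195, 105))), Rational(1, 2)) = Pow(Add(20709, Mul(2, -327, 300)), Rational(1, 2)) = Pow(Add(20709, -196200), Rational(1, 2)) = Pow(-175491, Rational(1, 2)) = Mul(3, I, Pow(19499, Rational(1, 2))) ≈ Mul(418.92, I))
Add(E, W) = Add(Mul(3, I, Pow(19499, Rational(1, 2))), Rational(1, 391059)) = Add(Rational(1, 391059), Mul(3, I, Pow(19499, Rational(1, 2))))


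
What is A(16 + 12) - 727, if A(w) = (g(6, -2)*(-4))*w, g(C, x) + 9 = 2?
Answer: 57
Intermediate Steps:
g(C, x) = -7 (g(C, x) = -9 + 2 = -7)
A(w) = 28*w (A(w) = (-7*(-4))*w = 28*w)
A(16 + 12) - 727 = 28*(16 + 12) - 727 = 28*28 - 727 = 784 - 727 = 57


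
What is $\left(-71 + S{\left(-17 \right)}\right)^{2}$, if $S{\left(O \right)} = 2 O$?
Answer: $11025$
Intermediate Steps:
$\left(-71 + S{\left(-17 \right)}\right)^{2} = \left(-71 + 2 \left(-17\right)\right)^{2} = \left(-71 - 34\right)^{2} = \left(-105\right)^{2} = 11025$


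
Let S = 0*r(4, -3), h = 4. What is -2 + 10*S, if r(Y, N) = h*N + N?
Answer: -2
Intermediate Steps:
r(Y, N) = 5*N (r(Y, N) = 4*N + N = 5*N)
S = 0 (S = 0*(5*(-3)) = 0*(-15) = 0)
-2 + 10*S = -2 + 10*0 = -2 + 0 = -2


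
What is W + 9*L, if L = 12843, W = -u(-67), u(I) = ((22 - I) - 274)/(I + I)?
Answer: 15488473/134 ≈ 1.1559e+5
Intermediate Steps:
u(I) = (-252 - I)/(2*I) (u(I) = (-252 - I)/((2*I)) = (-252 - I)*(1/(2*I)) = (-252 - I)/(2*I))
W = -185/134 (W = -(-252 - 1*(-67))/(2*(-67)) = -(-1)*(-252 + 67)/(2*67) = -(-1)*(-185)/(2*67) = -1*185/134 = -185/134 ≈ -1.3806)
W + 9*L = -185/134 + 9*12843 = -185/134 + 115587 = 15488473/134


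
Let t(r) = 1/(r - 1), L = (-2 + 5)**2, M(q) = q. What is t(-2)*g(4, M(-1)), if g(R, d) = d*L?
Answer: 3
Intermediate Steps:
L = 9 (L = 3**2 = 9)
g(R, d) = 9*d (g(R, d) = d*9 = 9*d)
t(r) = 1/(-1 + r)
t(-2)*g(4, M(-1)) = (9*(-1))/(-1 - 2) = -9/(-3) = -1/3*(-9) = 3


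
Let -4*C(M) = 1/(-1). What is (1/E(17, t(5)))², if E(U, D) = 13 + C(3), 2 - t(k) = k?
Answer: 16/2809 ≈ 0.0056960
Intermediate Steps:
t(k) = 2 - k
C(M) = ¼ (C(M) = -¼/(-1) = -¼*(-1) = ¼)
E(U, D) = 53/4 (E(U, D) = 13 + ¼ = 53/4)
(1/E(17, t(5)))² = (1/(53/4))² = (4/53)² = 16/2809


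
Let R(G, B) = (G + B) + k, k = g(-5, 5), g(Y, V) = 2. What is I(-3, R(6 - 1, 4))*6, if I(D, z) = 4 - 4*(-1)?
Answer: 48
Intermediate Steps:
k = 2
R(G, B) = 2 + B + G (R(G, B) = (G + B) + 2 = (B + G) + 2 = 2 + B + G)
I(D, z) = 8 (I(D, z) = 4 + 4 = 8)
I(-3, R(6 - 1, 4))*6 = 8*6 = 48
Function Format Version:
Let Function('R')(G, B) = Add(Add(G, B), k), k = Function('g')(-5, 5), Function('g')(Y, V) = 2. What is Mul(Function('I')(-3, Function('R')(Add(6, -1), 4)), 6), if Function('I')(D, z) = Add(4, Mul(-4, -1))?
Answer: 48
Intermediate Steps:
k = 2
Function('R')(G, B) = Add(2, B, G) (Function('R')(G, B) = Add(Add(G, B), 2) = Add(Add(B, G), 2) = Add(2, B, G))
Function('I')(D, z) = 8 (Function('I')(D, z) = Add(4, 4) = 8)
Mul(Function('I')(-3, Function('R')(Add(6, -1), 4)), 6) = Mul(8, 6) = 48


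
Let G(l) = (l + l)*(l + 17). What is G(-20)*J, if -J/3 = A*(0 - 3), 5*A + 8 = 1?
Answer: -1512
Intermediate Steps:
A = -7/5 (A = -8/5 + (⅕)*1 = -8/5 + ⅕ = -7/5 ≈ -1.4000)
G(l) = 2*l*(17 + l) (G(l) = (2*l)*(17 + l) = 2*l*(17 + l))
J = -63/5 (J = -(-21)*(0 - 3)/5 = -(-21)*(-3)/5 = -3*21/5 = -63/5 ≈ -12.600)
G(-20)*J = (2*(-20)*(17 - 20))*(-63/5) = (2*(-20)*(-3))*(-63/5) = 120*(-63/5) = -1512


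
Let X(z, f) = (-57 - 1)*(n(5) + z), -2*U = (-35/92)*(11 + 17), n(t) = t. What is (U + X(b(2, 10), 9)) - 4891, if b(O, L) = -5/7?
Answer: -1653227/322 ≈ -5134.2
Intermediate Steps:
b(O, L) = -5/7 (b(O, L) = -5*⅐ = -5/7)
U = 245/46 (U = -(-35/92)*(11 + 17)/2 = -(-35*1/92)*28/2 = -(-35)*28/184 = -½*(-245/23) = 245/46 ≈ 5.3261)
X(z, f) = -290 - 58*z (X(z, f) = (-57 - 1)*(5 + z) = -58*(5 + z) = -290 - 58*z)
(U + X(b(2, 10), 9)) - 4891 = (245/46 + (-290 - 58*(-5/7))) - 4891 = (245/46 + (-290 + 290/7)) - 4891 = (245/46 - 1740/7) - 4891 = -78325/322 - 4891 = -1653227/322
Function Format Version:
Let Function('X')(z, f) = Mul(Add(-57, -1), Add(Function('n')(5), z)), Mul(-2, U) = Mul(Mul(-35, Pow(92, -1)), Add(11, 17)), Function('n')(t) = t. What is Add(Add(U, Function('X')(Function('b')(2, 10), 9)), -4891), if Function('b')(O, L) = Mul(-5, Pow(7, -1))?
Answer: Rational(-1653227, 322) ≈ -5134.2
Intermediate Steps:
Function('b')(O, L) = Rational(-5, 7) (Function('b')(O, L) = Mul(-5, Rational(1, 7)) = Rational(-5, 7))
U = Rational(245, 46) (U = Mul(Rational(-1, 2), Mul(Mul(-35, Pow(92, -1)), Add(11, 17))) = Mul(Rational(-1, 2), Mul(Mul(-35, Rational(1, 92)), 28)) = Mul(Rational(-1, 2), Mul(Rational(-35, 92), 28)) = Mul(Rational(-1, 2), Rational(-245, 23)) = Rational(245, 46) ≈ 5.3261)
Function('X')(z, f) = Add(-290, Mul(-58, z)) (Function('X')(z, f) = Mul(Add(-57, -1), Add(5, z)) = Mul(-58, Add(5, z)) = Add(-290, Mul(-58, z)))
Add(Add(U, Function('X')(Function('b')(2, 10), 9)), -4891) = Add(Add(Rational(245, 46), Add(-290, Mul(-58, Rational(-5, 7)))), -4891) = Add(Add(Rational(245, 46), Add(-290, Rational(290, 7))), -4891) = Add(Add(Rational(245, 46), Rational(-1740, 7)), -4891) = Add(Rational(-78325, 322), -4891) = Rational(-1653227, 322)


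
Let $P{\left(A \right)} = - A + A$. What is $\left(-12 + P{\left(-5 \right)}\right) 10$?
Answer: $-120$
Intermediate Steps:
$P{\left(A \right)} = 0$
$\left(-12 + P{\left(-5 \right)}\right) 10 = \left(-12 + 0\right) 10 = \left(-12\right) 10 = -120$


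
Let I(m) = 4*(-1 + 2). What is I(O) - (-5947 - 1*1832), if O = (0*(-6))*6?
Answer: 7783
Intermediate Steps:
O = 0 (O = 0*6 = 0)
I(m) = 4 (I(m) = 4*1 = 4)
I(O) - (-5947 - 1*1832) = 4 - (-5947 - 1*1832) = 4 - (-5947 - 1832) = 4 - 1*(-7779) = 4 + 7779 = 7783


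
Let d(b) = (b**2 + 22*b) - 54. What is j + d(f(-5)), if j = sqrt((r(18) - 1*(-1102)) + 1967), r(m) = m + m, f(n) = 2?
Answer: -6 + 3*sqrt(345) ≈ 49.723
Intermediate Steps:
r(m) = 2*m
d(b) = -54 + b**2 + 22*b
j = 3*sqrt(345) (j = sqrt((2*18 - 1*(-1102)) + 1967) = sqrt((36 + 1102) + 1967) = sqrt(1138 + 1967) = sqrt(3105) = 3*sqrt(345) ≈ 55.723)
j + d(f(-5)) = 3*sqrt(345) + (-54 + 2**2 + 22*2) = 3*sqrt(345) + (-54 + 4 + 44) = 3*sqrt(345) - 6 = -6 + 3*sqrt(345)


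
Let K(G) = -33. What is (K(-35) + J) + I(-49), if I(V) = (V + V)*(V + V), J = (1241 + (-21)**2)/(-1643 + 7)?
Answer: 7828237/818 ≈ 9570.0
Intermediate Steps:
J = -841/818 (J = (1241 + 441)/(-1636) = 1682*(-1/1636) = -841/818 ≈ -1.0281)
I(V) = 4*V**2 (I(V) = (2*V)*(2*V) = 4*V**2)
(K(-35) + J) + I(-49) = (-33 - 841/818) + 4*(-49)**2 = -27835/818 + 4*2401 = -27835/818 + 9604 = 7828237/818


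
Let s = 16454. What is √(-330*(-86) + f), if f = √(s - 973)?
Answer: √(28380 + √15481) ≈ 168.83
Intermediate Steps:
f = √15481 (f = √(16454 - 973) = √15481 ≈ 124.42)
√(-330*(-86) + f) = √(-330*(-86) + √15481) = √(28380 + √15481)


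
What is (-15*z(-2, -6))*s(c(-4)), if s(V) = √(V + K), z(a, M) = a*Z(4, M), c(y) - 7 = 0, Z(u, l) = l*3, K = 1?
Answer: -1080*√2 ≈ -1527.4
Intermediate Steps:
Z(u, l) = 3*l
c(y) = 7 (c(y) = 7 + 0 = 7)
z(a, M) = 3*M*a (z(a, M) = a*(3*M) = 3*M*a)
s(V) = √(1 + V) (s(V) = √(V + 1) = √(1 + V))
(-15*z(-2, -6))*s(c(-4)) = (-45*(-6)*(-2))*√(1 + 7) = (-15*36)*√8 = -1080*√2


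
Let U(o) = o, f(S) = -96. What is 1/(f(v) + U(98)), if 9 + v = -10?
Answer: 1/2 ≈ 0.50000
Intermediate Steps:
v = -19 (v = -9 - 10 = -19)
1/(f(v) + U(98)) = 1/(-96 + 98) = 1/2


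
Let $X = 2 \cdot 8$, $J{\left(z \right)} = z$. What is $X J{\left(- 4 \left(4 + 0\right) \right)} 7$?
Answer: $-1792$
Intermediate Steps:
$X = 16$
$X J{\left(- 4 \left(4 + 0\right) \right)} 7 = 16 \left(- 4 \left(4 + 0\right)\right) 7 = 16 \left(\left(-4\right) 4\right) 7 = 16 \left(-16\right) 7 = \left(-256\right) 7 = -1792$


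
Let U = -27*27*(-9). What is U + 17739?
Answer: 24300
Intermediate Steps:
U = 6561 (U = -729*(-9) = 6561)
U + 17739 = 6561 + 17739 = 24300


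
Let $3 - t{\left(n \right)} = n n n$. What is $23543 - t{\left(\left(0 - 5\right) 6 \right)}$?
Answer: $-3460$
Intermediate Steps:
$t{\left(n \right)} = 3 - n^{3}$ ($t{\left(n \right)} = 3 - n n n = 3 - n^{2} n = 3 - n^{3}$)
$23543 - t{\left(\left(0 - 5\right) 6 \right)} = 23543 - \left(3 - \left(\left(0 - 5\right) 6\right)^{3}\right) = 23543 - \left(3 - \left(\left(-5\right) 6\right)^{3}\right) = 23543 - \left(3 - \left(-30\right)^{3}\right) = 23543 - \left(3 - -27000\right) = 23543 - \left(3 + 27000\right) = 23543 - 27003 = -3460$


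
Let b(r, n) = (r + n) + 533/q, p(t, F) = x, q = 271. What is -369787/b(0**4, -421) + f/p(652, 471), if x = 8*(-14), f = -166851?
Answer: 15085520441/6359248 ≈ 2372.2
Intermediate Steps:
x = -112
p(t, F) = -112
b(r, n) = 533/271 + n + r (b(r, n) = (r + n) + 533/271 = (n + r) + 533*(1/271) = (n + r) + 533/271 = 533/271 + n + r)
-369787/b(0**4, -421) + f/p(652, 471) = -369787/(533/271 - 421 + 0**4) - 166851/(-112) = -369787/(533/271 - 421 + 0) - 166851*(-1/112) = -369787/(-113558/271) + 166851/112 = -369787*(-271/113558) + 166851/112 = 100212277/113558 + 166851/112 = 15085520441/6359248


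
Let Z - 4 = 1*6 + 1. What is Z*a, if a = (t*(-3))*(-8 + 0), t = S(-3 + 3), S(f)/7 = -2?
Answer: -3696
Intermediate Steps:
S(f) = -14 (S(f) = 7*(-2) = -14)
t = -14
Z = 11 (Z = 4 + (1*6 + 1) = 4 + (6 + 1) = 4 + 7 = 11)
a = -336 (a = (-14*(-3))*(-8 + 0) = 42*(-8) = -336)
Z*a = 11*(-336) = -3696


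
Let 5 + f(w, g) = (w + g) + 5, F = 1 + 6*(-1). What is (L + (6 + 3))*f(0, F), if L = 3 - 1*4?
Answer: -40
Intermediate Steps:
L = -1 (L = 3 - 4 = -1)
F = -5 (F = 1 - 6 = -5)
f(w, g) = g + w (f(w, g) = -5 + ((w + g) + 5) = -5 + ((g + w) + 5) = -5 + (5 + g + w) = g + w)
(L + (6 + 3))*f(0, F) = (-1 + (6 + 3))*(-5 + 0) = (-1 + 9)*(-5) = 8*(-5) = -40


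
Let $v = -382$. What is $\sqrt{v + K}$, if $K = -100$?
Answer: $i \sqrt{482} \approx 21.954 i$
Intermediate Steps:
$\sqrt{v + K} = \sqrt{-382 - 100} = \sqrt{-482} = i \sqrt{482}$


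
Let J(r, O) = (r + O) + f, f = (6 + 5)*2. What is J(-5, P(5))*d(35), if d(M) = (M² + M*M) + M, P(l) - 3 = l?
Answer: 62125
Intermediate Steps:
P(l) = 3 + l
f = 22 (f = 11*2 = 22)
J(r, O) = 22 + O + r (J(r, O) = (r + O) + 22 = (O + r) + 22 = 22 + O + r)
d(M) = M + 2*M² (d(M) = (M² + M²) + M = 2*M² + M = M + 2*M²)
J(-5, P(5))*d(35) = (22 + (3 + 5) - 5)*(35*(1 + 2*35)) = (22 + 8 - 5)*(35*(1 + 70)) = 25*(35*71) = 25*2485 = 62125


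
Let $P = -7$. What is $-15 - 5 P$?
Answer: $20$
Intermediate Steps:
$-15 - 5 P = -15 - -35 = -15 + 35 = 20$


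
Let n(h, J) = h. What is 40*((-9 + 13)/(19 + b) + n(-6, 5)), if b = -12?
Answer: -1520/7 ≈ -217.14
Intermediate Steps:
40*((-9 + 13)/(19 + b) + n(-6, 5)) = 40*((-9 + 13)/(19 - 12) - 6) = 40*(4/7 - 6) = 40*(-38/7) = -1520/7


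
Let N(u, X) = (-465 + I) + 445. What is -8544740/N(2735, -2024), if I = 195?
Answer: -1708948/35 ≈ -48827.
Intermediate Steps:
N(u, X) = 175 (N(u, X) = (-465 + 195) + 445 = -270 + 445 = 175)
-8544740/N(2735, -2024) = -8544740/175 = -8544740*1/175 = -1708948/35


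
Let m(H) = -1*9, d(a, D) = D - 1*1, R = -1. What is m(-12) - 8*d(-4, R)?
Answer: 7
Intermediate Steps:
d(a, D) = -1 + D (d(a, D) = D - 1 = -1 + D)
m(H) = -9
m(-12) - 8*d(-4, R) = -9 - 8*(-1 - 1) = -9 - 8*(-2) = -9 + 16 = 7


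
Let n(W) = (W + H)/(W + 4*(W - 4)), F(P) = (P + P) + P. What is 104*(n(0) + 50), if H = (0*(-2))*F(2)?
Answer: 5200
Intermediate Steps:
F(P) = 3*P (F(P) = 2*P + P = 3*P)
H = 0 (H = (0*(-2))*(3*2) = 0*6 = 0)
n(W) = W/(-16 + 5*W) (n(W) = (W + 0)/(W + 4*(W - 4)) = W/(W + 4*(-4 + W)) = W/(W + (-16 + 4*W)) = W/(-16 + 5*W))
104*(n(0) + 50) = 104*(0/(-16 + 5*0) + 50) = 104*(0/(-16 + 0) + 50) = 104*(0/(-16) + 50) = 104*(0*(-1/16) + 50) = 104*(0 + 50) = 104*50 = 5200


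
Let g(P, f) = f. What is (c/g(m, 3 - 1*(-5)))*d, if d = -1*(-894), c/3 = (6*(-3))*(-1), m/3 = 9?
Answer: 12069/2 ≈ 6034.5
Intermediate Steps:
m = 27 (m = 3*9 = 27)
c = 54 (c = 3*((6*(-3))*(-1)) = 3*(-18*(-1)) = 3*18 = 54)
d = 894
(c/g(m, 3 - 1*(-5)))*d = (54/(3 - 1*(-5)))*894 = (54/(3 + 5))*894 = (54/8)*894 = (54*(⅛))*894 = (27/4)*894 = 12069/2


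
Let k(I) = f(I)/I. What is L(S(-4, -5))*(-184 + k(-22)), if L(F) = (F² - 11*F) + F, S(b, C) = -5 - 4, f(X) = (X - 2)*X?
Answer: -35568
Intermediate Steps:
f(X) = X*(-2 + X) (f(X) = (-2 + X)*X = X*(-2 + X))
S(b, C) = -9
L(F) = F² - 10*F
k(I) = -2 + I (k(I) = (I*(-2 + I))/I = -2 + I)
L(S(-4, -5))*(-184 + k(-22)) = (-9*(-10 - 9))*(-184 + (-2 - 22)) = (-9*(-19))*(-184 - 24) = 171*(-208) = -35568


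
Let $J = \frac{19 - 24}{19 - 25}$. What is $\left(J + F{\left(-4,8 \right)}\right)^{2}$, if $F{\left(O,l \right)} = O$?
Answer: $\frac{361}{36} \approx 10.028$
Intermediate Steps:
$J = \frac{5}{6}$ ($J = - \frac{5}{-6} = \left(-5\right) \left(- \frac{1}{6}\right) = \frac{5}{6} \approx 0.83333$)
$\left(J + F{\left(-4,8 \right)}\right)^{2} = \left(\frac{5}{6} - 4\right)^{2} = \left(- \frac{19}{6}\right)^{2} = \frac{361}{36}$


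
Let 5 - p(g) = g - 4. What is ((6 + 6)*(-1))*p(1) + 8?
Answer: -88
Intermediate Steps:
p(g) = 9 - g (p(g) = 5 - (g - 4) = 5 - (-4 + g) = 5 + (4 - g) = 9 - g)
((6 + 6)*(-1))*p(1) + 8 = ((6 + 6)*(-1))*(9 - 1*1) + 8 = (12*(-1))*(9 - 1) + 8 = -12*8 + 8 = -96 + 8 = -88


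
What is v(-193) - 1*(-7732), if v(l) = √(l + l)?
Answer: 7732 + I*√386 ≈ 7732.0 + 19.647*I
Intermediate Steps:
v(l) = √2*√l (v(l) = √(2*l) = √2*√l)
v(-193) - 1*(-7732) = √2*√(-193) - 1*(-7732) = √2*(I*√193) + 7732 = I*√386 + 7732 = 7732 + I*√386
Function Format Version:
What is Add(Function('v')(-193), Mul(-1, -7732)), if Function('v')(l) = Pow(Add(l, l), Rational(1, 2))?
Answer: Add(7732, Mul(I, Pow(386, Rational(1, 2)))) ≈ Add(7732.0, Mul(19.647, I))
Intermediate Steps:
Function('v')(l) = Mul(Pow(2, Rational(1, 2)), Pow(l, Rational(1, 2))) (Function('v')(l) = Pow(Mul(2, l), Rational(1, 2)) = Mul(Pow(2, Rational(1, 2)), Pow(l, Rational(1, 2))))
Add(Function('v')(-193), Mul(-1, -7732)) = Add(Mul(Pow(2, Rational(1, 2)), Pow(-193, Rational(1, 2))), Mul(-1, -7732)) = Add(Mul(Pow(2, Rational(1, 2)), Mul(I, Pow(193, Rational(1, 2)))), 7732) = Add(Mul(I, Pow(386, Rational(1, 2))), 7732) = Add(7732, Mul(I, Pow(386, Rational(1, 2))))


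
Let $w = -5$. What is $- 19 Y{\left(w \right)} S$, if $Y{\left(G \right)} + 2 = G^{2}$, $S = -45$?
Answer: $19665$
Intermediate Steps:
$Y{\left(G \right)} = -2 + G^{2}$
$- 19 Y{\left(w \right)} S = - 19 \left(-2 + \left(-5\right)^{2}\right) \left(-45\right) = - 19 \left(-2 + 25\right) \left(-45\right) = \left(-19\right) 23 \left(-45\right) = \left(-437\right) \left(-45\right) = 19665$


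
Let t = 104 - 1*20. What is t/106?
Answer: 42/53 ≈ 0.79245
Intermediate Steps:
t = 84 (t = 104 - 20 = 84)
t/106 = 84/106 = (1/106)*84 = 42/53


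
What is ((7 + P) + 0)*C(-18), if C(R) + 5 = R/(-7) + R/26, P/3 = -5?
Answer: 2272/91 ≈ 24.967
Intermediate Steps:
P = -15 (P = 3*(-5) = -15)
C(R) = -5 - 19*R/182 (C(R) = -5 + (R/(-7) + R/26) = -5 + (R*(-⅐) + R*(1/26)) = -5 + (-R/7 + R/26) = -5 - 19*R/182)
((7 + P) + 0)*C(-18) = ((7 - 15) + 0)*(-5 - 19/182*(-18)) = (-8 + 0)*(-5 + 171/91) = -8*(-284/91) = 2272/91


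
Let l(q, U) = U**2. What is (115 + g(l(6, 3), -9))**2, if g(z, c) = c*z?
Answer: 1156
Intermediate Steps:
(115 + g(l(6, 3), -9))**2 = (115 - 9*3**2)**2 = (115 - 9*9)**2 = (115 - 81)**2 = 34**2 = 1156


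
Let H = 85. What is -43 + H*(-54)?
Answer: -4633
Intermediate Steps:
-43 + H*(-54) = -43 + 85*(-54) = -43 - 4590 = -4633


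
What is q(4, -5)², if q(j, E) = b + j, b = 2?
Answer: 36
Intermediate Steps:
q(j, E) = 2 + j
q(4, -5)² = (2 + 4)² = 6² = 36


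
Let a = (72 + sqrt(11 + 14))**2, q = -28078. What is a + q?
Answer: -22149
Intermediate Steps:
a = 5929 (a = (72 + sqrt(25))**2 = (72 + 5)**2 = 77**2 = 5929)
a + q = 5929 - 28078 = -22149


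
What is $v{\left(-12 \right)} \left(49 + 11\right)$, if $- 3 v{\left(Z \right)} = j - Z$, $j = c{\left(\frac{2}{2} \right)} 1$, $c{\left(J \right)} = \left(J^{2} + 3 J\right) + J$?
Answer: $-340$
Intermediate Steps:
$c{\left(J \right)} = J^{2} + 4 J$
$j = 5$ ($j = \frac{2}{2} \left(4 + \frac{2}{2}\right) 1 = 2 \cdot \frac{1}{2} \left(4 + 2 \cdot \frac{1}{2}\right) 1 = 1 \left(4 + 1\right) 1 = 1 \cdot 5 \cdot 1 = 5 \cdot 1 = 5$)
$v{\left(Z \right)} = - \frac{5}{3} + \frac{Z}{3}$ ($v{\left(Z \right)} = - \frac{5 - Z}{3} = - \frac{5}{3} + \frac{Z}{3}$)
$v{\left(-12 \right)} \left(49 + 11\right) = \left(- \frac{5}{3} + \frac{1}{3} \left(-12\right)\right) \left(49 + 11\right) = \left(- \frac{5}{3} - 4\right) 60 = \left(- \frac{17}{3}\right) 60 = -340$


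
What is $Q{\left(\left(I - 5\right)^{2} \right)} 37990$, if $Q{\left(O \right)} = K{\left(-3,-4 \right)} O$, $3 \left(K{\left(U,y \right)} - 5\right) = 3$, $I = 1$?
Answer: $3647040$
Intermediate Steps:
$K{\left(U,y \right)} = 6$ ($K{\left(U,y \right)} = 5 + \frac{1}{3} \cdot 3 = 5 + 1 = 6$)
$Q{\left(O \right)} = 6 O$
$Q{\left(\left(I - 5\right)^{2} \right)} 37990 = 6 \left(1 - 5\right)^{2} \cdot 37990 = 6 \left(-4\right)^{2} \cdot 37990 = 6 \cdot 16 \cdot 37990 = 96 \cdot 37990 = 3647040$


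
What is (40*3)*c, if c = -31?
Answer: -3720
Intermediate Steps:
(40*3)*c = (40*3)*(-31) = 120*(-31) = -3720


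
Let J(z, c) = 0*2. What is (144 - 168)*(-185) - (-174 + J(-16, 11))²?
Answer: -25836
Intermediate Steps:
J(z, c) = 0
(144 - 168)*(-185) - (-174 + J(-16, 11))² = (144 - 168)*(-185) - (-174 + 0)² = -24*(-185) - 1*(-174)² = 4440 - 1*30276 = 4440 - 30276 = -25836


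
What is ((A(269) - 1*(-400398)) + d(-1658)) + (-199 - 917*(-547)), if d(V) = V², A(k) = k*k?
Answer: 3723123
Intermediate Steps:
A(k) = k²
((A(269) - 1*(-400398)) + d(-1658)) + (-199 - 917*(-547)) = ((269² - 1*(-400398)) + (-1658)²) + (-199 - 917*(-547)) = ((72361 + 400398) + 2748964) + (-199 + 501599) = (472759 + 2748964) + 501400 = 3221723 + 501400 = 3723123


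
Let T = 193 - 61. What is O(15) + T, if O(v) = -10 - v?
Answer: 107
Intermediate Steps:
T = 132
O(15) + T = (-10 - 1*15) + 132 = (-10 - 15) + 132 = -25 + 132 = 107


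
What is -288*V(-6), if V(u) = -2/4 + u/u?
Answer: -144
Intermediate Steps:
V(u) = 1/2 (V(u) = -2*1/4 + 1 = -1/2 + 1 = 1/2)
-288*V(-6) = -288*1/2 = -144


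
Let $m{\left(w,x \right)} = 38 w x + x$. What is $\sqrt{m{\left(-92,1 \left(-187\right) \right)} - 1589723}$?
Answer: $i \sqrt{936158} \approx 967.55 i$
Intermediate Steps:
$m{\left(w,x \right)} = x + 38 w x$ ($m{\left(w,x \right)} = 38 w x + x = x + 38 w x$)
$\sqrt{m{\left(-92,1 \left(-187\right) \right)} - 1589723} = \sqrt{1 \left(-187\right) \left(1 + 38 \left(-92\right)\right) - 1589723} = \sqrt{- 187 \left(1 - 3496\right) - 1589723} = \sqrt{\left(-187\right) \left(-3495\right) - 1589723} = \sqrt{653565 - 1589723} = \sqrt{-936158} = i \sqrt{936158}$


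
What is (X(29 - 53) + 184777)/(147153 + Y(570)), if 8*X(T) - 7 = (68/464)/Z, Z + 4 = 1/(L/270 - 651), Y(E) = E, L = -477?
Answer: 13437034911305/10742407105728 ≈ 1.2508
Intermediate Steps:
Z = -78362/19583 (Z = -4 + 1/(-477/270 - 651) = -4 + 1/(-477*1/270 - 651) = -4 + 1/(-53/30 - 651) = -4 + 1/(-19583/30) = -4 - 30/19583 = -78362/19583 ≈ -4.0015)
X(T) = 63297033/72719936 (X(T) = 7/8 + ((68/464)/(-78362/19583))/8 = 7/8 + ((68*(1/464))*(-19583/78362))/8 = 7/8 + ((17/116)*(-19583/78362))/8 = 7/8 + (1/8)*(-332911/9089992) = 7/8 - 332911/72719936 = 63297033/72719936)
(X(29 - 53) + 184777)/(147153 + Y(570)) = (63297033/72719936 + 184777)/(147153 + 570) = (13437034911305/72719936)/147723 = (13437034911305/72719936)*(1/147723) = 13437034911305/10742407105728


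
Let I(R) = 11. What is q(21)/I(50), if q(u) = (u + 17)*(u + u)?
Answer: 1596/11 ≈ 145.09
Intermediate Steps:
q(u) = 2*u*(17 + u) (q(u) = (17 + u)*(2*u) = 2*u*(17 + u))
q(21)/I(50) = (2*21*(17 + 21))/11 = (2*21*38)*(1/11) = 1596*(1/11) = 1596/11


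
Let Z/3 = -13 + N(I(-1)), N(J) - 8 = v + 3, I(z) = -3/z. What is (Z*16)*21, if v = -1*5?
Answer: -7056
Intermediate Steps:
v = -5
N(J) = 6 (N(J) = 8 + (-5 + 3) = 8 - 2 = 6)
Z = -21 (Z = 3*(-13 + 6) = 3*(-7) = -21)
(Z*16)*21 = -21*16*21 = -336*21 = -7056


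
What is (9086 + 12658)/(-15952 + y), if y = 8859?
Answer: -21744/7093 ≈ -3.0656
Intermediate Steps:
(9086 + 12658)/(-15952 + y) = (9086 + 12658)/(-15952 + 8859) = 21744/(-7093) = 21744*(-1/7093) = -21744/7093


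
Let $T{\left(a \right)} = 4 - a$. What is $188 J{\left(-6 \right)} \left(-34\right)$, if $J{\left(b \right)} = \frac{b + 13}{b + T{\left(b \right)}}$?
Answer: $-11186$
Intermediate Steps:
$J{\left(b \right)} = \frac{13}{4} + \frac{b}{4}$ ($J{\left(b \right)} = \frac{b + 13}{b - \left(-4 + b\right)} = \frac{13 + b}{4} = \left(13 + b\right) \frac{1}{4} = \frac{13}{4} + \frac{b}{4}$)
$188 J{\left(-6 \right)} \left(-34\right) = 188 \left(\frac{13}{4} + \frac{1}{4} \left(-6\right)\right) \left(-34\right) = 188 \left(\frac{13}{4} - \frac{3}{2}\right) \left(-34\right) = 188 \cdot \frac{7}{4} \left(-34\right) = 329 \left(-34\right) = -11186$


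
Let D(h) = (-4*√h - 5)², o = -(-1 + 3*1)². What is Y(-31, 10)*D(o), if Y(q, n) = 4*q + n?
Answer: 4446 - 9120*I ≈ 4446.0 - 9120.0*I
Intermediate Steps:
Y(q, n) = n + 4*q
o = -4 (o = -(-1 + 3)² = -1*2² = -1*4 = -4)
D(h) = (-5 - 4*√h)²
Y(-31, 10)*D(o) = (10 + 4*(-31))*(5 + 4*√(-4))² = (10 - 124)*(5 + 4*(2*I))² = -114*(5 + 8*I)²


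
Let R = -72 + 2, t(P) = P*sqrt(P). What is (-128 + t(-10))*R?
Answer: 8960 + 700*I*sqrt(10) ≈ 8960.0 + 2213.6*I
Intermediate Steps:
t(P) = P**(3/2)
R = -70
(-128 + t(-10))*R = (-128 + (-10)**(3/2))*(-70) = (-128 - 10*I*sqrt(10))*(-70) = 8960 + 700*I*sqrt(10)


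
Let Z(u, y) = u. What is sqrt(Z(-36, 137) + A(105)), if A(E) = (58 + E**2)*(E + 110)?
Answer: sqrt(2382809) ≈ 1543.6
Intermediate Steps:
A(E) = (58 + E**2)*(110 + E)
sqrt(Z(-36, 137) + A(105)) = sqrt(-36 + (6380 + 105**3 + 58*105 + 110*105**2)) = sqrt(-36 + (6380 + 1157625 + 6090 + 110*11025)) = sqrt(-36 + (6380 + 1157625 + 6090 + 1212750)) = sqrt(-36 + 2382845) = sqrt(2382809)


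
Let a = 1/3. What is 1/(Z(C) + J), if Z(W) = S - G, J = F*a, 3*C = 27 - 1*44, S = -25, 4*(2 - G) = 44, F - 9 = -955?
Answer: -3/994 ≈ -0.0030181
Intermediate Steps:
F = -946 (F = 9 - 955 = -946)
G = -9 (G = 2 - ¼*44 = 2 - 11 = -9)
a = ⅓ ≈ 0.33333
C = -17/3 (C = (27 - 1*44)/3 = (27 - 44)/3 = (⅓)*(-17) = -17/3 ≈ -5.6667)
J = -946/3 (J = -946*⅓ = -946/3 ≈ -315.33)
Z(W) = -16 (Z(W) = -25 - 1*(-9) = -25 + 9 = -16)
1/(Z(C) + J) = 1/(-16 - 946/3) = 1/(-994/3) = -3/994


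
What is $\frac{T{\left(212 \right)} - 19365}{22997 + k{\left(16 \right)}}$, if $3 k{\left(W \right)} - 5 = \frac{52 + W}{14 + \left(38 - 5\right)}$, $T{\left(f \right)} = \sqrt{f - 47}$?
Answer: $- \frac{60677}{72064} + \frac{47 \sqrt{165}}{1080960} \approx -0.84143$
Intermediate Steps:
$T{\left(f \right)} = \sqrt{-47 + f}$
$k{\left(W \right)} = \frac{287}{141} + \frac{W}{141}$ ($k{\left(W \right)} = \frac{5}{3} + \frac{\left(52 + W\right) \frac{1}{14 + \left(38 - 5\right)}}{3} = \frac{5}{3} + \frac{\left(52 + W\right) \frac{1}{14 + 33}}{3} = \frac{5}{3} + \frac{\left(52 + W\right) \frac{1}{47}}{3} = \frac{5}{3} + \frac{\frac{52}{47} + \frac{W}{47}}{3} = \frac{5}{3} + \left(\frac{52}{141} + \frac{W}{141}\right) = \frac{287}{141} + \frac{W}{141}$)
$\frac{T{\left(212 \right)} - 19365}{22997 + k{\left(16 \right)}} = \frac{\sqrt{-47 + 212} - 19365}{22997 + \left(\frac{287}{141} + \frac{1}{141} \cdot 16\right)} = \frac{\sqrt{165} - 19365}{22997 + \left(\frac{287}{141} + \frac{16}{141}\right)} = \frac{-19365 + \sqrt{165}}{22997 + \frac{101}{47}} = \frac{-19365 + \sqrt{165}}{\frac{1080960}{47}} = \left(-19365 + \sqrt{165}\right) \frac{47}{1080960} = - \frac{60677}{72064} + \frac{47 \sqrt{165}}{1080960}$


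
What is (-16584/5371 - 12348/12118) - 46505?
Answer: -1513540695955/32542889 ≈ -46509.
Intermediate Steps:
(-16584/5371 - 12348/12118) - 46505 = (-16584*1/5371 - 12348*1/12118) - 46505 = (-16584/5371 - 6174/6059) - 46505 = -133643010/32542889 - 46505 = -1513540695955/32542889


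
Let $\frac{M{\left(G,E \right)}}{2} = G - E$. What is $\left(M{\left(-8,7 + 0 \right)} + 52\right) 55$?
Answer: $1210$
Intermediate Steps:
$M{\left(G,E \right)} = - 2 E + 2 G$ ($M{\left(G,E \right)} = 2 \left(G - E\right) = - 2 E + 2 G$)
$\left(M{\left(-8,7 + 0 \right)} + 52\right) 55 = \left(\left(- 2 \left(7 + 0\right) + 2 \left(-8\right)\right) + 52\right) 55 = \left(\left(\left(-2\right) 7 - 16\right) + 52\right) 55 = \left(\left(-14 - 16\right) + 52\right) 55 = \left(-30 + 52\right) 55 = 22 \cdot 55 = 1210$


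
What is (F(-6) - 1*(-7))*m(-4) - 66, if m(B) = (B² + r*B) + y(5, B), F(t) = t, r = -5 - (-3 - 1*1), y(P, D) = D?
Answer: -50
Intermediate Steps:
r = -1 (r = -5 - (-3 - 1) = -5 - 1*(-4) = -5 + 4 = -1)
m(B) = B² (m(B) = (B² - B) + B = B²)
(F(-6) - 1*(-7))*m(-4) - 66 = (-6 - 1*(-7))*(-4)² - 66 = (-6 + 7)*16 - 66 = 1*16 - 66 = 16 - 66 = -50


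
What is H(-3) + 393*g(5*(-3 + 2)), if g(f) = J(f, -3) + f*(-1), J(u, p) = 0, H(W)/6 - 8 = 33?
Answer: 2211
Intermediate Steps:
H(W) = 246 (H(W) = 48 + 6*33 = 48 + 198 = 246)
g(f) = -f (g(f) = 0 + f*(-1) = 0 - f = -f)
H(-3) + 393*g(5*(-3 + 2)) = 246 + 393*(-5*(-3 + 2)) = 246 + 393*(-5*(-1)) = 246 + 393*(-1*(-5)) = 246 + 393*5 = 246 + 1965 = 2211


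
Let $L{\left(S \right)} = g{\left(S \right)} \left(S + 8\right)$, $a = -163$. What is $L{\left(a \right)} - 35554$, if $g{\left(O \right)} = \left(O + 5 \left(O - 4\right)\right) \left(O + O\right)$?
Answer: $-50464494$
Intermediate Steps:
$g{\left(O \right)} = 2 O \left(-20 + 6 O\right)$ ($g{\left(O \right)} = \left(O + 5 \left(O - 4\right)\right) 2 O = \left(O + 5 \left(-4 + O\right)\right) 2 O = \left(O + \left(-20 + 5 O\right)\right) 2 O = \left(-20 + 6 O\right) 2 O = 2 O \left(-20 + 6 O\right)$)
$L{\left(S \right)} = 4 S \left(-10 + 3 S\right) \left(8 + S\right)$ ($L{\left(S \right)} = 4 S \left(-10 + 3 S\right) \left(S + 8\right) = 4 S \left(-10 + 3 S\right) \left(8 + S\right)$)
$L{\left(a \right)} - 35554 = 4 \left(-163\right) \left(-10 + 3 \left(-163\right)\right) \left(8 - 163\right) - 35554 = 4 \left(-163\right) \left(-10 - 489\right) \left(-155\right) - 35554 = 4 \left(-163\right) \left(-499\right) \left(-155\right) - 35554 = -50428940 - 35554 = -50464494$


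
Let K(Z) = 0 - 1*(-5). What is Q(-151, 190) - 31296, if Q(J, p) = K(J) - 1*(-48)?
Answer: -31243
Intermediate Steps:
K(Z) = 5 (K(Z) = 0 + 5 = 5)
Q(J, p) = 53 (Q(J, p) = 5 - 1*(-48) = 5 + 48 = 53)
Q(-151, 190) - 31296 = 53 - 31296 = -31243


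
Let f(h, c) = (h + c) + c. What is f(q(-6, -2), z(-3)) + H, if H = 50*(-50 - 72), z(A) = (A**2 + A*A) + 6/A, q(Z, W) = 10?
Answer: -6058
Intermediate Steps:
z(A) = 2*A**2 + 6/A (z(A) = (A**2 + A**2) + 6/A = 2*A**2 + 6/A)
H = -6100 (H = 50*(-122) = -6100)
f(h, c) = h + 2*c (f(h, c) = (c + h) + c = h + 2*c)
f(q(-6, -2), z(-3)) + H = (10 + 2*(2*(3 + (-3)**3)/(-3))) - 6100 = (10 + 2*(2*(-1/3)*(3 - 27))) - 6100 = (10 + 2*(2*(-1/3)*(-24))) - 6100 = (10 + 2*16) - 6100 = (10 + 32) - 6100 = 42 - 6100 = -6058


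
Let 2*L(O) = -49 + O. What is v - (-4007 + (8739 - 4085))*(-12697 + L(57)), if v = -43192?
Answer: 8169179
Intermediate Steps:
L(O) = -49/2 + O/2 (L(O) = (-49 + O)/2 = -49/2 + O/2)
v - (-4007 + (8739 - 4085))*(-12697 + L(57)) = -43192 - (-4007 + (8739 - 4085))*(-12697 + (-49/2 + (½)*57)) = -43192 - (-4007 + 4654)*(-12697 + (-49/2 + 57/2)) = -43192 - 647*(-12697 + 4) = -43192 - 647*(-12693) = -43192 - 1*(-8212371) = -43192 + 8212371 = 8169179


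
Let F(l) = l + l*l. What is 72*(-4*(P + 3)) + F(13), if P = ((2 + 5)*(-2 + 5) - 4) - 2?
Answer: -5002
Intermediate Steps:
P = 15 (P = (7*3 - 4) - 2 = (21 - 4) - 2 = 17 - 2 = 15)
F(l) = l + l**2
72*(-4*(P + 3)) + F(13) = 72*(-4*(15 + 3)) + 13*(1 + 13) = 72*(-4*18) + 13*14 = 72*(-72) + 182 = -5184 + 182 = -5002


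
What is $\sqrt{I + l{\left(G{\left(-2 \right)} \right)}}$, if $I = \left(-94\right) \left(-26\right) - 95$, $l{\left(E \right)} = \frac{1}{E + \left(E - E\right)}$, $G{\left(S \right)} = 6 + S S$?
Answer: $\frac{13 \sqrt{1390}}{10} \approx 48.468$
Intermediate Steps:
$G{\left(S \right)} = 6 + S^{2}$
$l{\left(E \right)} = \frac{1}{E}$ ($l{\left(E \right)} = \frac{1}{E + 0} = \frac{1}{E}$)
$I = 2349$ ($I = 2444 - 95 = 2349$)
$\sqrt{I + l{\left(G{\left(-2 \right)} \right)}} = \sqrt{2349 + \frac{1}{6 + \left(-2\right)^{2}}} = \sqrt{2349 + \frac{1}{6 + 4}} = \sqrt{2349 + \frac{1}{10}} = \sqrt{\frac{23491}{10}} = \frac{13 \sqrt{1390}}{10}$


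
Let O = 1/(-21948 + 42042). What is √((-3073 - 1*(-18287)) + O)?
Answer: √6142939090998/20094 ≈ 123.35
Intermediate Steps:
O = 1/20094 ≈ 4.9766e-5
√((-3073 - 1*(-18287)) + O) = √((-3073 - 1*(-18287)) + 1/20094) = √((-3073 + 18287) + 1/20094) = √(15214 + 1/20094) = √(305710117/20094) = √6142939090998/20094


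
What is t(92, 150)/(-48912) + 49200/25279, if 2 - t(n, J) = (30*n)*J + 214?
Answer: 3219333887/309111612 ≈ 10.415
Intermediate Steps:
t(n, J) = -212 - 30*J*n (t(n, J) = 2 - ((30*n)*J + 214) = 2 - (30*J*n + 214) = 2 - (214 + 30*J*n) = 2 + (-214 - 30*J*n) = -212 - 30*J*n)
t(92, 150)/(-48912) + 49200/25279 = (-212 - 30*150*92)/(-48912) + 49200/25279 = (-212 - 414000)*(-1/48912) + 49200*(1/25279) = -414212*(-1/48912) + 49200/25279 = 103553/12228 + 49200/25279 = 3219333887/309111612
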